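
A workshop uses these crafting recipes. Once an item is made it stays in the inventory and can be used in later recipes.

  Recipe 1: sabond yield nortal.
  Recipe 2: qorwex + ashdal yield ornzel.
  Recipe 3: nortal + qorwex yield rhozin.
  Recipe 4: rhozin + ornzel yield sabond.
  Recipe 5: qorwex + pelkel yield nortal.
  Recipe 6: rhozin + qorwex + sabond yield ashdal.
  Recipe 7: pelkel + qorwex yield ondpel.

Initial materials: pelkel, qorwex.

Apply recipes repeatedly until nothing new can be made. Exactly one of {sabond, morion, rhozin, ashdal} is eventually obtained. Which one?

rhozin

Using Recipe 5, qorwex and pelkel make nortal.
Using Recipe 3, nortal and qorwex make rhozin.
No rule produces morion, and it is not given. sabond would need rhozin and ornzel (Recipe 4), but ornzel is never obtained. ashdal would need rhozin, qorwex, and sabond (Recipe 6), but sabond is never obtained.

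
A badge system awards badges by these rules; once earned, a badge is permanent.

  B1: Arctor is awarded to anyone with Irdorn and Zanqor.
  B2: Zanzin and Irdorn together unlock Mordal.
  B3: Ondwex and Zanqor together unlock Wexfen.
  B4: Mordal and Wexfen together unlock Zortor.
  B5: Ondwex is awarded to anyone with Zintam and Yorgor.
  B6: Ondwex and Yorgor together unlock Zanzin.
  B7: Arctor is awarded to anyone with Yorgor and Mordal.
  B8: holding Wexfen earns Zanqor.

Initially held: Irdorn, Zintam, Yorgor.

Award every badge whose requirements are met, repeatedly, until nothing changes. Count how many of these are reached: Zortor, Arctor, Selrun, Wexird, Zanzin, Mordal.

With Zintam and Yorgor, Ondwex is earned (B5).
With Ondwex and Yorgor, Zanzin is earned (B6).
With Zanzin and Irdorn, Mordal is earned (B2).
With Yorgor and Mordal, Arctor is earned (B7).
Zortor would need Mordal and Wexfen (B4), but Wexfen is never earned.
Arctor: reached.
No rule produces Selrun, and it is not given.
No rule produces Wexird, and it is not given.
Zanzin: reached.
Mordal: reached.
Reached: Arctor, Zanzin, and Mordal — 3 of the 6.

3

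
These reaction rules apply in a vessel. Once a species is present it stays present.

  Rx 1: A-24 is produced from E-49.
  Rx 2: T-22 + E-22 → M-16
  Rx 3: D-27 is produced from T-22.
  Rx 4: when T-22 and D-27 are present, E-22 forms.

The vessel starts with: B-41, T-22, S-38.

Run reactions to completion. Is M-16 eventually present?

Yes

T-22 present → D-27 forms (Rx 3).
T-22 and D-27 present → E-22 forms (Rx 4).
T-22 and E-22 present → M-16 forms (Rx 2).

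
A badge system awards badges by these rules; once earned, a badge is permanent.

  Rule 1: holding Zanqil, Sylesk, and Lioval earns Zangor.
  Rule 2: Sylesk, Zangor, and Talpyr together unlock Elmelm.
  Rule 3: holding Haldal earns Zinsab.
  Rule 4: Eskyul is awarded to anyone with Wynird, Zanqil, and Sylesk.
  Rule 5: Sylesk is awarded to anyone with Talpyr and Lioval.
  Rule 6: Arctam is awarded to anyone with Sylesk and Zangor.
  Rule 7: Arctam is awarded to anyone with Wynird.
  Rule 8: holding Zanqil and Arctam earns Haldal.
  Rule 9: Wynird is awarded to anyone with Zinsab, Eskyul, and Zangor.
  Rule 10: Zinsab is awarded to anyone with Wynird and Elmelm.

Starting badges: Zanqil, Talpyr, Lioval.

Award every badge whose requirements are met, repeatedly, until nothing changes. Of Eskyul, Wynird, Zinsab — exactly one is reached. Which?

With Talpyr and Lioval, Sylesk is earned (Rule 5).
With Zanqil, Sylesk, and Lioval, Zangor is earned (Rule 1).
With Sylesk and Zangor, Arctam is earned (Rule 6).
With Zanqil and Arctam, Haldal is earned (Rule 8).
With Haldal, Zinsab is earned (Rule 3).
Wynird would need Zinsab, Eskyul, and Zangor (Rule 9), but Eskyul is never earned. Eskyul would need Wynird, Zanqil, and Sylesk (Rule 4), but Wynird is never earned.

Zinsab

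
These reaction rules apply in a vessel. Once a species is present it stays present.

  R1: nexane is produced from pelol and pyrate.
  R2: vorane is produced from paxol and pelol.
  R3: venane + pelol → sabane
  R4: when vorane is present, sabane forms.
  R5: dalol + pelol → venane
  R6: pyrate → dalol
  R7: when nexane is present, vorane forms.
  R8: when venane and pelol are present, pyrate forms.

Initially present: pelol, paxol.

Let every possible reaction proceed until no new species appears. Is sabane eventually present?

paxol and pelol present → vorane forms (R2).
vorane present → sabane forms (R4).

Yes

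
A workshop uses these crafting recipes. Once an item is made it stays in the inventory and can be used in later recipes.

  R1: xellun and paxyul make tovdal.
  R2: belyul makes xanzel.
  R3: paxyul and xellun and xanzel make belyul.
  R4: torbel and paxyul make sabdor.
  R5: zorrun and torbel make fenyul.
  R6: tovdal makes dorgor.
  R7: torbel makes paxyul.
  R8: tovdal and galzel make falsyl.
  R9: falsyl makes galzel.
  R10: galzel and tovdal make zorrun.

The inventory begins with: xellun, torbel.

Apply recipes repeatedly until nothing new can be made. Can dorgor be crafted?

torbel → paxyul (R7).
Using R1, xellun and paxyul make tovdal.
tovdal → dorgor (R6).

Yes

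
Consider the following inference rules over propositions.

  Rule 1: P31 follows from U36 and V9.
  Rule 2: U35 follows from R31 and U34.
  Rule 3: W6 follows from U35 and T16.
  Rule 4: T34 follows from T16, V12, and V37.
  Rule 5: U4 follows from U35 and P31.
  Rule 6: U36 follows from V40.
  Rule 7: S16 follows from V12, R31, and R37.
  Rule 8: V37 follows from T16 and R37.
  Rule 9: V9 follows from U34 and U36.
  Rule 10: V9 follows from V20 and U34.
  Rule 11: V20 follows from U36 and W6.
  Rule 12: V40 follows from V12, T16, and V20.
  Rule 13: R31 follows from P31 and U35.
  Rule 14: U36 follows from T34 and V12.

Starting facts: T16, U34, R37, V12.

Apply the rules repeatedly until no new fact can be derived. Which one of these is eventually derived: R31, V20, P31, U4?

From T16 and R37, Rule 8 gives V37.
From T16, V12, and V37, Rule 4 gives T34.
From T34 and V12, Rule 14 gives U36.
U34 and U36 hold, so V9 follows (Rule 9).
U36 and V9 hold, so P31 follows (Rule 1).
V20 would need U36 and W6 (Rule 11), but W6 is never established. U4 would need U35 and P31 (Rule 5), but U35 is never established. R31 would need P31 and U35 (Rule 13), but U35 is never established.

P31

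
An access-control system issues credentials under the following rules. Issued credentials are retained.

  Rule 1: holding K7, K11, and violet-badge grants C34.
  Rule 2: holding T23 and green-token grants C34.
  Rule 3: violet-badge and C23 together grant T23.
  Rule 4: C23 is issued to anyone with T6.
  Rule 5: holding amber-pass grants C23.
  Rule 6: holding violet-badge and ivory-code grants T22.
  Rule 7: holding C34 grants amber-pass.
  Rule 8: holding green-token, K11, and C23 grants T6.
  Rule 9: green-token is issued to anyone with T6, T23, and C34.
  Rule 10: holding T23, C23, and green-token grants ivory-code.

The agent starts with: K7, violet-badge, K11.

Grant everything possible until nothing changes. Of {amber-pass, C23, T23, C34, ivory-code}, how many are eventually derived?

4

Holding K7, K11, and violet-badge grants C34 (Rule 1).
Holding C34 grants amber-pass (Rule 7).
Holding amber-pass grants C23 (Rule 5).
Holding violet-badge and C23 grants T23 (Rule 3).
amber-pass: reached.
C23: reached.
T23: reached.
C34: reached.
ivory-code would need T23, C23, and green-token (Rule 10), but green-token is never granted.
Reached: amber-pass, C23, T23, and C34 — 4 of the 5.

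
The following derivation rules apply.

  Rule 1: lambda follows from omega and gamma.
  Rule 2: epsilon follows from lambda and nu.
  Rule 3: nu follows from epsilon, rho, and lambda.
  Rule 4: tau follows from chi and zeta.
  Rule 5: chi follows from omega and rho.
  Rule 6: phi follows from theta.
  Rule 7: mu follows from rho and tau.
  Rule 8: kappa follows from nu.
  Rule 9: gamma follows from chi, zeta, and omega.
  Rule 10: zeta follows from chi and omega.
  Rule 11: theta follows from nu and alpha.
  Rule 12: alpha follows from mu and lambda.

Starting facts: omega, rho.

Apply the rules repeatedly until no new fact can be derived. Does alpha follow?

Yes

From omega and rho, Rule 5 gives chi.
chi and omega hold, so zeta follows (Rule 10).
chi and zeta hold, so tau follows (Rule 4).
From chi, zeta, and omega, Rule 9 gives gamma.
rho and tau hold, so mu follows (Rule 7).
From omega and gamma, Rule 1 gives lambda.
From mu and lambda, Rule 12 gives alpha.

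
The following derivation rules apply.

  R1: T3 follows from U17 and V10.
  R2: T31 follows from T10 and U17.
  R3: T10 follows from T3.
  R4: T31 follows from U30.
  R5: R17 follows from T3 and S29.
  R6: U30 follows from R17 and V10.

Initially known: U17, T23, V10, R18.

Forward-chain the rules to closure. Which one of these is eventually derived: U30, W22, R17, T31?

U17 and V10 hold, so T3 follows (R1).
From T3, R3 gives T10.
T10 and U17 hold, so T31 follows (R2).
U30 would need R17 and V10 (R6), but R17 is never established. R17 would need T3 and S29 (R5), but S29 is never established. No rule produces W22, and it is not given.

T31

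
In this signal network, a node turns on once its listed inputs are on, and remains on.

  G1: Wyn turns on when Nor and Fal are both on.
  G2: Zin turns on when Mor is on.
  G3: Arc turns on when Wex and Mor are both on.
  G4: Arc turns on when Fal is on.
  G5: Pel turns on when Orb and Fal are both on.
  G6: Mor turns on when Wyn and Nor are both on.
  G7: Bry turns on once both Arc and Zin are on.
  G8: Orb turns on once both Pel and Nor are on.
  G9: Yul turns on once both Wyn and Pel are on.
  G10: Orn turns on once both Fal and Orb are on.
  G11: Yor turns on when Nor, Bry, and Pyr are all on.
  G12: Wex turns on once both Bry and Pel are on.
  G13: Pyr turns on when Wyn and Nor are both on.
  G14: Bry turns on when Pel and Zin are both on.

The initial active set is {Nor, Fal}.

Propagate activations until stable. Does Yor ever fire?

G1: Nor and Fal on → Wyn on.
G4: Fal on → Arc on.
G6: Wyn and Nor on → Mor on.
G13: Wyn and Nor on → Pyr on.
G2: Mor on → Zin on.
G7: Arc and Zin on → Bry on.
Nor, Bry, and Pyr are on, so Yor turns on (G11).

Yes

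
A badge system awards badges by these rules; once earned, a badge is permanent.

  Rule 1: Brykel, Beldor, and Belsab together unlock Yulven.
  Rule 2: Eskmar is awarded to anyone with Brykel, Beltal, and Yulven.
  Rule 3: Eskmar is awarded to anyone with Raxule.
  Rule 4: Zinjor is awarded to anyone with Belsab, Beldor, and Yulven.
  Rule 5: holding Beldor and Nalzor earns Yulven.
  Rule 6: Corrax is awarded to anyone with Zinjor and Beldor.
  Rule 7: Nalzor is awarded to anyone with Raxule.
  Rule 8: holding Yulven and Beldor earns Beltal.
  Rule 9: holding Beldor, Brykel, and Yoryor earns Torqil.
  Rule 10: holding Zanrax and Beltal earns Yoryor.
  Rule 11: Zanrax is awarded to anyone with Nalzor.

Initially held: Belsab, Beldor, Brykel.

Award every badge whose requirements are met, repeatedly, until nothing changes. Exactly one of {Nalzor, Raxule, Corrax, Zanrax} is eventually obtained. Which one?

With Brykel, Beldor, and Belsab, Yulven is earned (Rule 1).
With Belsab, Beldor, and Yulven, Zinjor is earned (Rule 4).
With Zinjor and Beldor, Corrax is earned (Rule 6).
Zanrax would need Nalzor (Rule 11), but Nalzor is never earned. No rule produces Raxule, and it is not given. Nalzor would need Raxule (Rule 7), but Raxule is never earned.

Corrax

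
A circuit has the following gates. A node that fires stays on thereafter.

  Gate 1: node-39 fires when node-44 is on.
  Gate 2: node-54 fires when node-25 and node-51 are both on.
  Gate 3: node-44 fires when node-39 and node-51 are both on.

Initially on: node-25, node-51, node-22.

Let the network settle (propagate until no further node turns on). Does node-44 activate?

No

node-44 would need node-39 and node-51 (Gate 3), but node-39 never turns on.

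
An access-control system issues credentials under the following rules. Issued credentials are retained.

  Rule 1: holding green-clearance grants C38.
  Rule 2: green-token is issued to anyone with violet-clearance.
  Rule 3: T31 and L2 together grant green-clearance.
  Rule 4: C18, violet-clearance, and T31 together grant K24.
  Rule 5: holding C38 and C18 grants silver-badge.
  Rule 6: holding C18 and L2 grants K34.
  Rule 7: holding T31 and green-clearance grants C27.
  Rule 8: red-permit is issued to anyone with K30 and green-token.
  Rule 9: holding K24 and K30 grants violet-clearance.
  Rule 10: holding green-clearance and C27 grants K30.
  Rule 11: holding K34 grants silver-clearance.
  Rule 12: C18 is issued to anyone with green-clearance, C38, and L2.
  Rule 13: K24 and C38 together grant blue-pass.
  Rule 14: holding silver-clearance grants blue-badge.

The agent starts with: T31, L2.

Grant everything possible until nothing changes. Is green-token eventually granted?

No

green-token would need violet-clearance (Rule 2), but violet-clearance is never granted.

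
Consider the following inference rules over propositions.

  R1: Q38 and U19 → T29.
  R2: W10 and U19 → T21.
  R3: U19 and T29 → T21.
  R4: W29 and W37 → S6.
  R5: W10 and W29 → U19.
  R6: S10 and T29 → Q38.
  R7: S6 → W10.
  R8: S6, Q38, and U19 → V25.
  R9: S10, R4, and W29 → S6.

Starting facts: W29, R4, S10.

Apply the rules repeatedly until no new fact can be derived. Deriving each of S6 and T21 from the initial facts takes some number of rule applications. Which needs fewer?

S6

S6: From S10, R4, and W29, R9 gives S6. [1 rule application]
T21: S10, R4, and W29 hold, so S6 follows (R9). S6 holds, so W10 follows (R7). From W10 and W29, R5 gives U19. W10 and U19 hold, so T21 follows (R2). [4 rule applications]
S6 needs fewer.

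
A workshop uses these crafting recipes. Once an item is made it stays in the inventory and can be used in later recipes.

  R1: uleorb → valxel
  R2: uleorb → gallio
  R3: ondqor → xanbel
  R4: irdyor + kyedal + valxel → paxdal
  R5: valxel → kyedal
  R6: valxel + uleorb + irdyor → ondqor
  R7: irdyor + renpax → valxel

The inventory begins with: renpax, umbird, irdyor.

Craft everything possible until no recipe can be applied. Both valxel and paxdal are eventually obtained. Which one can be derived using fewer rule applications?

valxel: Using R7, irdyor and renpax make valxel. [1 rule application]
paxdal: Using R7, irdyor and renpax make valxel. valxel → kyedal (R5). irdyor + kyedal + valxel → paxdal (R4). [3 rule applications]
valxel needs fewer.

valxel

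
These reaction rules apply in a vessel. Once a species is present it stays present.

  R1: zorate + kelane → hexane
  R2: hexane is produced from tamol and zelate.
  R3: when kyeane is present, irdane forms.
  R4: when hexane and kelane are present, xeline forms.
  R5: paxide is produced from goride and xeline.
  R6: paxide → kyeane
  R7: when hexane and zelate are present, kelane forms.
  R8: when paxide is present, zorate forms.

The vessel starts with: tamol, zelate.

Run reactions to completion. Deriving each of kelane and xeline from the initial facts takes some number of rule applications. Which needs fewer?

kelane: tamol and zelate present → hexane forms (R2). hexane and zelate present → kelane forms (R7). [2 rule applications]
xeline: tamol and zelate present → hexane forms (R2). hexane and zelate present → kelane forms (R7). hexane and kelane present → xeline forms (R4). [3 rule applications]
kelane needs fewer.

kelane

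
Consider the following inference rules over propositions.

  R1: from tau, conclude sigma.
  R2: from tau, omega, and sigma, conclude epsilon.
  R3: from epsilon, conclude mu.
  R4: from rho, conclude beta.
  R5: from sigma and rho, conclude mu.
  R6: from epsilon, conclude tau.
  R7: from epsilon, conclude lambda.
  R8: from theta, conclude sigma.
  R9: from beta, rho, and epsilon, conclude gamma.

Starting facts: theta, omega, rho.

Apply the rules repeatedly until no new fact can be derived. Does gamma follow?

No

gamma would need beta, rho, and epsilon (R9), but epsilon is never established.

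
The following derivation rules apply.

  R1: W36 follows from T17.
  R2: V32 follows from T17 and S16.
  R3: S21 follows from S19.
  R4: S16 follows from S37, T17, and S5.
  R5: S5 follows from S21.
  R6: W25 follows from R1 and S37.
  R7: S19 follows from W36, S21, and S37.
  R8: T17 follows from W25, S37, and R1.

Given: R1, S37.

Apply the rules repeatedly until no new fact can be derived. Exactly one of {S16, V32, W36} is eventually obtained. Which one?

From R1 and S37, R6 gives W25.
W25, S37, and R1 hold, so T17 follows (R8).
From T17, R1 gives W36.
S16 would need S37, T17, and S5 (R4), but S5 is never established. V32 would need T17 and S16 (R2), but S16 is never established.

W36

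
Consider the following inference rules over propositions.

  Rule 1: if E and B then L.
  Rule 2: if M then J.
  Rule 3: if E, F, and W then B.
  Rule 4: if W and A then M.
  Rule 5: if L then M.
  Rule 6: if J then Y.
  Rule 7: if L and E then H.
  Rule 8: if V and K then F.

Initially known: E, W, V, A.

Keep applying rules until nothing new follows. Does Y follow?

Yes

W and A hold, so M follows (Rule 4).
M holds, so J follows (Rule 2).
J holds, so Y follows (Rule 6).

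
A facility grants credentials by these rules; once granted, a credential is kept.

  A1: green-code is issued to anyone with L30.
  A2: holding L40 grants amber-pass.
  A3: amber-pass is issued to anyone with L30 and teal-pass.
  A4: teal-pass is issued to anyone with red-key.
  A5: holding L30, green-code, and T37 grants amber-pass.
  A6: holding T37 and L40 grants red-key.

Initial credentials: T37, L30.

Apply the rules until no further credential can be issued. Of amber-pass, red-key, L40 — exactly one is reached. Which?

Holding L30 grants green-code (A1).
Holding L30, green-code, and T37 grants amber-pass (A5).
red-key would need T37 and L40 (A6), but L40 is never granted. No rule produces L40, and it is not given.

amber-pass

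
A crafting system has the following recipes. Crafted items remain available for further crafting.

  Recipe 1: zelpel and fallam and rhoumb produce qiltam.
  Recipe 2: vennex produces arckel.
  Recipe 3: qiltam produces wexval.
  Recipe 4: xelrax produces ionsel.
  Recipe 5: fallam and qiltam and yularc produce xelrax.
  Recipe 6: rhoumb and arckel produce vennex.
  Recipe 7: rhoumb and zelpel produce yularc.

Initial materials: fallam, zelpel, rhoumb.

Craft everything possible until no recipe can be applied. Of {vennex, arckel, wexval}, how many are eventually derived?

1

Using Recipe 1, zelpel, fallam, and rhoumb make qiltam.
Using Recipe 3, qiltam makes wexval.
vennex would need rhoumb and arckel (Recipe 6), but arckel is never obtained.
arckel would need vennex (Recipe 2), but vennex is never obtained.
wexval: reached.
Reached: wexval — 1 of the 3.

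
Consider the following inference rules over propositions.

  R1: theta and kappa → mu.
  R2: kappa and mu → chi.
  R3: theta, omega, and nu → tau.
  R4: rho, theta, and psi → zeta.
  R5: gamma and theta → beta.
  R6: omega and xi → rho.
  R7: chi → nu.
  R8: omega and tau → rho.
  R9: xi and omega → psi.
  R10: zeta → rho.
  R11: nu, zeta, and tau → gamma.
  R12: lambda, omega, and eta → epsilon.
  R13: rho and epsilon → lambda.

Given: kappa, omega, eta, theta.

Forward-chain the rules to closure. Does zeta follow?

zeta would need rho, theta, and psi (R4), but psi is never established.

No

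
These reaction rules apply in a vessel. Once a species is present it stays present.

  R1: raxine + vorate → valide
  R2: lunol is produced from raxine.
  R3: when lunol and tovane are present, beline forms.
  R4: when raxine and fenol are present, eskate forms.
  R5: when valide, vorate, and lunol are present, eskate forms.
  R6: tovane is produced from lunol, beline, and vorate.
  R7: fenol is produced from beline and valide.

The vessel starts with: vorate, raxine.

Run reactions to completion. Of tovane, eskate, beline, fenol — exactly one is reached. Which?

eskate

raxine and vorate present → valide forms (R1).
raxine present → lunol forms (R2).
valide, vorate, and lunol present → eskate forms (R5).
tovane would need lunol, beline, and vorate (R6), but beline never forms. fenol would need beline and valide (R7), but beline never forms. beline would need lunol and tovane (R3), but tovane never forms.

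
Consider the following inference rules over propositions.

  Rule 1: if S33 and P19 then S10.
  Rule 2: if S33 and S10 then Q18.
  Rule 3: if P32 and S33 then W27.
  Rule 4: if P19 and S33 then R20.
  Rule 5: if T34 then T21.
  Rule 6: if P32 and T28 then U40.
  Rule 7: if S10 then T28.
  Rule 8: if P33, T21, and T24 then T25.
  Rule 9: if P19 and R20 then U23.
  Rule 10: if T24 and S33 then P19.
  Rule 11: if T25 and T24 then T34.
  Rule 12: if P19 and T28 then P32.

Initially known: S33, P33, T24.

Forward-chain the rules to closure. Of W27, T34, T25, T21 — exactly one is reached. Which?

T24 and S33 hold, so P19 follows (Rule 10).
S33 and P19 hold, so S10 follows (Rule 1).
S10 holds, so T28 follows (Rule 7).
P19 and T28 hold, so P32 follows (Rule 12).
From P32 and S33, Rule 3 gives W27.
T25 would need P33, T21, and T24 (Rule 8), but T21 is never established. T34 would need T25 and T24 (Rule 11), but T25 is never established. T21 would need T34 (Rule 5), but T34 is never established.

W27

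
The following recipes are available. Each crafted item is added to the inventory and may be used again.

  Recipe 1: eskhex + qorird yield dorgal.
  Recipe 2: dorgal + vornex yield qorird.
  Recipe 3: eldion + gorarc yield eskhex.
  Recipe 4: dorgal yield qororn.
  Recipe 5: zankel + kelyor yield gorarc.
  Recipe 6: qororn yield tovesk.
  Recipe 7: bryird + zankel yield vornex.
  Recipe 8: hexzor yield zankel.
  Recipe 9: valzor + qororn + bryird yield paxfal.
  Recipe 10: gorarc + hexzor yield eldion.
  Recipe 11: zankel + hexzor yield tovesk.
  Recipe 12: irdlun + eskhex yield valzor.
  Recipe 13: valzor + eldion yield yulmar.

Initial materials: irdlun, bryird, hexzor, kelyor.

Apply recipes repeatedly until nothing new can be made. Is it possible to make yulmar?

hexzor → zankel (Recipe 8).
Using Recipe 5, zankel and kelyor make gorarc.
Using Recipe 10, gorarc and hexzor make eldion.
Using Recipe 3, eldion and gorarc make eskhex.
Using Recipe 12, irdlun and eskhex make valzor.
valzor + eldion → yulmar (Recipe 13).

Yes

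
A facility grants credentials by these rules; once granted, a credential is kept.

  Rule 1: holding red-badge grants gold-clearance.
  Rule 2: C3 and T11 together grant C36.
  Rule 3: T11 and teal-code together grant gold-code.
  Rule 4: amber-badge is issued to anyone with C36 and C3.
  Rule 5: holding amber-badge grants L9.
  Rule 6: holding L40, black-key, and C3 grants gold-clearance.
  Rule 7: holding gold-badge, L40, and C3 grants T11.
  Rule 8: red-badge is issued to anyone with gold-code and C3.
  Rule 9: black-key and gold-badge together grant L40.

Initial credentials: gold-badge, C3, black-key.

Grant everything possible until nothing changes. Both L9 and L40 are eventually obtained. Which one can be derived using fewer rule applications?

L40

L40: Holding black-key and gold-badge grants L40 (Rule 9). [1 rule application]
L9: Holding black-key and gold-badge grants L40 (Rule 9). Holding gold-badge, L40, and C3 grants T11 (Rule 7). Holding C3 and T11 grants C36 (Rule 2). Holding C36 and C3 grants amber-badge (Rule 4). Holding amber-badge grants L9 (Rule 5). [5 rule applications]
L40 needs fewer.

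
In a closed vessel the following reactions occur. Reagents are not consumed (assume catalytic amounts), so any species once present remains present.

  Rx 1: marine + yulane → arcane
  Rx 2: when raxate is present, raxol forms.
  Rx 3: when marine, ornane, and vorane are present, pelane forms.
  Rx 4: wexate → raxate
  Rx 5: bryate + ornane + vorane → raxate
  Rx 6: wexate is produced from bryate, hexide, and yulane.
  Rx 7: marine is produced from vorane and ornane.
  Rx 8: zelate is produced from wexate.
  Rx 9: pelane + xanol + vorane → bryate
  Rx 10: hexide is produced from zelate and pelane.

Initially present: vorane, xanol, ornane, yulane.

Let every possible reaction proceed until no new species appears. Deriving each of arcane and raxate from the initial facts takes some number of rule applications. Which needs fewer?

arcane: vorane and ornane present → marine forms (Rx 7). marine and yulane present → arcane forms (Rx 1). [2 rule applications]
raxate: vorane and ornane present → marine forms (Rx 7). marine, ornane, and vorane present → pelane forms (Rx 3). pelane, xanol, and vorane present → bryate forms (Rx 9). bryate, ornane, and vorane present → raxate forms (Rx 5). [4 rule applications]
arcane needs fewer.

arcane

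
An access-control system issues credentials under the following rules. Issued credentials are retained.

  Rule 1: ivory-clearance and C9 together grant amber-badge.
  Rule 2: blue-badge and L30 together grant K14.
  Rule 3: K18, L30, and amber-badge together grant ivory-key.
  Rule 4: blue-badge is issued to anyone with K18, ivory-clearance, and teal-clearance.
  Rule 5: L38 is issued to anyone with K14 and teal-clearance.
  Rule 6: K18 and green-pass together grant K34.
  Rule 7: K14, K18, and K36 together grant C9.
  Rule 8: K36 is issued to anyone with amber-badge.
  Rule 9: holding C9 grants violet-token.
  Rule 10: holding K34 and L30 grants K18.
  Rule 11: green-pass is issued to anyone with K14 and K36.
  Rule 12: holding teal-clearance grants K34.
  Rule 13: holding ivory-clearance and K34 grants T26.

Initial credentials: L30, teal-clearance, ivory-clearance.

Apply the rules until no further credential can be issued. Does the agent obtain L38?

Yes

Holding teal-clearance grants K34 (Rule 12).
Holding K34 and L30 grants K18 (Rule 10).
Holding K18, ivory-clearance, and teal-clearance grants blue-badge (Rule 4).
Holding blue-badge and L30 grants K14 (Rule 2).
Holding K14 and teal-clearance grants L38 (Rule 5).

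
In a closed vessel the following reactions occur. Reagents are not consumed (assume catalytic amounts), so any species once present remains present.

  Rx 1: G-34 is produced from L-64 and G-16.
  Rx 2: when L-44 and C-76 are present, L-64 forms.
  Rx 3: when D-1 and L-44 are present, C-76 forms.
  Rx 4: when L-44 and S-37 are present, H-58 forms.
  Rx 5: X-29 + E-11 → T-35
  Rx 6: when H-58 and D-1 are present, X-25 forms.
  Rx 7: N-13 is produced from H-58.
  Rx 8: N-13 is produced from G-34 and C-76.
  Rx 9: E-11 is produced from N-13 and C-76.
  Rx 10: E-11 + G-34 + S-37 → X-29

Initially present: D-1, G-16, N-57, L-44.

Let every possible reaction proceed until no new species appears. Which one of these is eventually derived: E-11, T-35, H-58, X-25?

D-1 and L-44 present → C-76 forms (Rx 3).
L-44 and C-76 present → L-64 forms (Rx 2).
L-64 and G-16 present → G-34 forms (Rx 1).
G-34 and C-76 present → N-13 forms (Rx 8).
N-13 and C-76 present → E-11 forms (Rx 9).
X-25 would need H-58 and D-1 (Rx 6), but H-58 never forms. T-35 would need X-29 and E-11 (Rx 5), but X-29 never forms. H-58 would need L-44 and S-37 (Rx 4), but S-37 never forms.

E-11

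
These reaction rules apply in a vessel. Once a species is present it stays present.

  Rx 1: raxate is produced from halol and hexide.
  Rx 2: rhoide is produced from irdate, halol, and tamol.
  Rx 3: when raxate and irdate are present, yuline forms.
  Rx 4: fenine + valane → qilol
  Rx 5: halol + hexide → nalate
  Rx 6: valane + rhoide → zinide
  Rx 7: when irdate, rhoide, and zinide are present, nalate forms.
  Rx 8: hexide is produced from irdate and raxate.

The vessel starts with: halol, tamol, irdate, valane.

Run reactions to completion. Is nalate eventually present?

Yes

irdate, halol, and tamol present → rhoide forms (Rx 2).
valane and rhoide present → zinide forms (Rx 6).
irdate, rhoide, and zinide present → nalate forms (Rx 7).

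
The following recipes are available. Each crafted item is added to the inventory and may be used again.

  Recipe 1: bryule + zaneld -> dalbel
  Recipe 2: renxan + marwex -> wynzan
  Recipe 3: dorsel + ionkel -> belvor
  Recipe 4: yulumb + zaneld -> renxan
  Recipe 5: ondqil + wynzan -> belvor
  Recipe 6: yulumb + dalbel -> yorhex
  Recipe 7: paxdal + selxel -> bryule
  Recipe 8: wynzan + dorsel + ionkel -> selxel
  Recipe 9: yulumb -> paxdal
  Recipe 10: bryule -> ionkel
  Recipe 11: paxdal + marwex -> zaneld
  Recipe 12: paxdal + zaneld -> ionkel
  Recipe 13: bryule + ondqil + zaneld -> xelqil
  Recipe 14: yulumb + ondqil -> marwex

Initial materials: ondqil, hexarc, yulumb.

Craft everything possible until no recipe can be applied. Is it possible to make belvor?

Using Recipe 9, yulumb makes paxdal.
Using Recipe 14, yulumb and ondqil make marwex.
paxdal + marwex -> zaneld (Recipe 11).
yulumb + zaneld -> renxan (Recipe 4).
Using Recipe 2, renxan and marwex make wynzan.
Using Recipe 5, ondqil and wynzan make belvor.

Yes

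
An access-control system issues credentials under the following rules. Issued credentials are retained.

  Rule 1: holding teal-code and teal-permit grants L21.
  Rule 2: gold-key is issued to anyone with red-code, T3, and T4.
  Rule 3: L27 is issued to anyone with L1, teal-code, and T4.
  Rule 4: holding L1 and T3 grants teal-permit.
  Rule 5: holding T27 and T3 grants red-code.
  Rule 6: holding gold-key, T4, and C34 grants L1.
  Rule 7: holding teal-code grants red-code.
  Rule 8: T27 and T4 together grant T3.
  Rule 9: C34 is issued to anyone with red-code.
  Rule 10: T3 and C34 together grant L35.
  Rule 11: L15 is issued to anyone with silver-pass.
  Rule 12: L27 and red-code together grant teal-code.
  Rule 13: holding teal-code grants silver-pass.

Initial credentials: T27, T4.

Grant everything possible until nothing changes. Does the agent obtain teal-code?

No

teal-code would need L27 and red-code (Rule 12), but L27 is never granted.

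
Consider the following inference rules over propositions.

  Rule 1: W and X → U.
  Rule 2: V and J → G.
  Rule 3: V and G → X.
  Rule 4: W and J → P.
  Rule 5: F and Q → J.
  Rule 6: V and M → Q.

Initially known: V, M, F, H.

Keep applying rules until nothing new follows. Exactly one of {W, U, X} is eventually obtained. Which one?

From V and M, Rule 6 gives Q.
From F and Q, Rule 5 gives J.
From V and J, Rule 2 gives G.
V and G hold, so X follows (Rule 3).
No rule produces W, and it is not given. U would need W and X (Rule 1), but W is never established.

X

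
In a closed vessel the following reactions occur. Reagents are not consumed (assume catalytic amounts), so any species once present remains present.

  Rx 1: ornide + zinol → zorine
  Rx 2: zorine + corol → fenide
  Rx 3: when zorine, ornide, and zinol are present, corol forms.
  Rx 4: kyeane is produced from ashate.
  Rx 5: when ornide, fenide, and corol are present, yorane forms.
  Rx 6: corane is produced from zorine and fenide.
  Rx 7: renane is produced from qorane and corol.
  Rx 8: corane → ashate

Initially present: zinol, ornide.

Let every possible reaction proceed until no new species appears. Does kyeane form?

Yes

ornide and zinol present → zorine forms (Rx 1).
zorine, ornide, and zinol present → corol forms (Rx 3).
zorine and corol present → fenide forms (Rx 2).
zorine and fenide present → corane forms (Rx 6).
corane present → ashate forms (Rx 8).
ashate present → kyeane forms (Rx 4).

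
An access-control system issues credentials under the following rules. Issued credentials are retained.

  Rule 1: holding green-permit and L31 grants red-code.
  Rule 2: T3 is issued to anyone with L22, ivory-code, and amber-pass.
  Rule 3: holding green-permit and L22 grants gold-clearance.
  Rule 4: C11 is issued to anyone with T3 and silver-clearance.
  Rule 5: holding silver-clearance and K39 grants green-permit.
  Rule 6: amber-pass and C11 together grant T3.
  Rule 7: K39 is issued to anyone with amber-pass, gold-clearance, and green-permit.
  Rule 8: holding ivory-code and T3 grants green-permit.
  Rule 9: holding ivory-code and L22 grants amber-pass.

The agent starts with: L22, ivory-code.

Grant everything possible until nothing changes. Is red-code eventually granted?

No

red-code would need green-permit and L31 (Rule 1), but L31 is never granted.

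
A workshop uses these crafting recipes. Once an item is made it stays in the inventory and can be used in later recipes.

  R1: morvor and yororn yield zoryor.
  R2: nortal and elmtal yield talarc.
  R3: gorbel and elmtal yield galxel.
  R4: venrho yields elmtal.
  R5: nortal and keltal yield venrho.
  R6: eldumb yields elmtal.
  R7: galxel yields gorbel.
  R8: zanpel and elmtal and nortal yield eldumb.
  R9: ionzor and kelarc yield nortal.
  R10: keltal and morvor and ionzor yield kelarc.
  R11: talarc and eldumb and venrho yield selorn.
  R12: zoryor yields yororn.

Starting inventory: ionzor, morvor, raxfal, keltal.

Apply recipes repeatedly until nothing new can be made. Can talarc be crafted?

Yes

Using R10, keltal, morvor, and ionzor make kelarc.
ionzor and kelarc → nortal (R9).
Using R5, nortal and keltal make venrho.
venrho → elmtal (R4).
nortal and elmtal → talarc (R2).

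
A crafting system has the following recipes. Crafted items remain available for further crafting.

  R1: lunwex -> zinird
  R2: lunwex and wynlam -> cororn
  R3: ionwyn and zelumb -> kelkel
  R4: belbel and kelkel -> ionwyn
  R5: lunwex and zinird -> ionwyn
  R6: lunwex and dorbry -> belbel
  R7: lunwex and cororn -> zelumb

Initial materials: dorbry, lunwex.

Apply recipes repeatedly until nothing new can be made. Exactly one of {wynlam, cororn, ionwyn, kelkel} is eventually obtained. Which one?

lunwex -> zinird (R1).
Using R5, lunwex and zinird make ionwyn.
kelkel would need ionwyn and zelumb (R3), but zelumb is never obtained. cororn would need lunwex and wynlam (R2), but wynlam is never obtained. No rule produces wynlam, and it is not given.

ionwyn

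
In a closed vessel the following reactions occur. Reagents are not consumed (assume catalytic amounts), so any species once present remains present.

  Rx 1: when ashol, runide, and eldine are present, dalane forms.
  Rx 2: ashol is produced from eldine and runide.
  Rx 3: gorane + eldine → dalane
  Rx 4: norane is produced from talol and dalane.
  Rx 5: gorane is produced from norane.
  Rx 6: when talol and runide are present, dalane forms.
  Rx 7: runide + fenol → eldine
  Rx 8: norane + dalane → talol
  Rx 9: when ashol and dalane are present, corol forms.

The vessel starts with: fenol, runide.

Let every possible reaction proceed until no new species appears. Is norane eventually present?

No

norane would need talol and dalane (Rx 4), but talol never forms.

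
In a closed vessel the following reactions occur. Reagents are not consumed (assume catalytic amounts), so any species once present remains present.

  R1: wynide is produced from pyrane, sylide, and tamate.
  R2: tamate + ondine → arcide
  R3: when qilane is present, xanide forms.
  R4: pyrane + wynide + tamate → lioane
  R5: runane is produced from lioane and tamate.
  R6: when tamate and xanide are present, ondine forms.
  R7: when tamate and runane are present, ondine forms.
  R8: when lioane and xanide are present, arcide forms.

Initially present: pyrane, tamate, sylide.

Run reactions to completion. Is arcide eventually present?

Yes

pyrane, sylide, and tamate present → wynide forms (R1).
pyrane, wynide, and tamate present → lioane forms (R4).
lioane and tamate present → runane forms (R5).
tamate and runane present → ondine forms (R7).
tamate and ondine present → arcide forms (R2).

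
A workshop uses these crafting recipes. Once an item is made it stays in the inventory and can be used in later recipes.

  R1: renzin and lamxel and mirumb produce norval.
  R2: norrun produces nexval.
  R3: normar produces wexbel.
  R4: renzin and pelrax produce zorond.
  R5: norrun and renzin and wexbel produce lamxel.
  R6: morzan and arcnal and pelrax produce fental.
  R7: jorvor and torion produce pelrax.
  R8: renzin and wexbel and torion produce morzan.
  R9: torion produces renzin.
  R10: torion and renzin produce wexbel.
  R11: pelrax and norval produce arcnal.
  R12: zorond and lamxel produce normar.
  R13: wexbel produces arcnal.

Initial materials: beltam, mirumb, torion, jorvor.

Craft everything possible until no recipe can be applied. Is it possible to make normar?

No

normar would need zorond and lamxel (R12), but lamxel is never obtained.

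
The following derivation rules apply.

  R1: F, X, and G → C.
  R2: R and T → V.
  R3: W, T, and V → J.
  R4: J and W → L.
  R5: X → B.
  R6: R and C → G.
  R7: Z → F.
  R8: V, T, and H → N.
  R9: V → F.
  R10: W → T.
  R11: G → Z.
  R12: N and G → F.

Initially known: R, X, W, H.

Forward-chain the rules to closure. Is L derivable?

From W, R10 gives T.
R and T hold, so V follows (R2).
From W, T, and V, R3 gives J.
From J and W, R4 gives L.

Yes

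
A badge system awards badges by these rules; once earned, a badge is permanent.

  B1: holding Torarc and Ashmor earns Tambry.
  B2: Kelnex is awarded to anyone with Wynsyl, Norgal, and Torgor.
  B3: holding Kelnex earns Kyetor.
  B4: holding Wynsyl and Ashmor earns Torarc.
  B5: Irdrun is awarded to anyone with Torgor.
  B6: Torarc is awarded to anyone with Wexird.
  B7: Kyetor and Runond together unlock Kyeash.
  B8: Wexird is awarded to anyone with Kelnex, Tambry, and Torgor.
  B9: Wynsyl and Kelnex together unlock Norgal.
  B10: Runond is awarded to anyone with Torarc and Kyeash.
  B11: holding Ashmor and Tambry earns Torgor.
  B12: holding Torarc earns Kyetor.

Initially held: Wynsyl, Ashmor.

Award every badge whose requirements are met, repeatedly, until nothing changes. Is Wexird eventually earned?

Wexird would need Kelnex, Tambry, and Torgor (B8), but Kelnex is never earned.

No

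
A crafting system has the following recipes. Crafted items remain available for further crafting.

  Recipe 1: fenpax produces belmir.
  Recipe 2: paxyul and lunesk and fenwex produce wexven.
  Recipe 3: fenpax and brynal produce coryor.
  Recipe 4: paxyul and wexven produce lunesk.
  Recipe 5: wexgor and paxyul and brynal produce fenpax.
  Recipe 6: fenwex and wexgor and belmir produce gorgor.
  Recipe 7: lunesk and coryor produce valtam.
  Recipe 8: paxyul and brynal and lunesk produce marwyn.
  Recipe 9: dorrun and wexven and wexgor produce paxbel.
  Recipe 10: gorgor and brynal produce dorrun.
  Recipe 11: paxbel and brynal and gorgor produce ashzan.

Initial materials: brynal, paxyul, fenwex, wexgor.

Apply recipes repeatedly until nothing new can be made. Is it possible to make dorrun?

wexgor and paxyul and brynal → fenpax (Recipe 5).
Using Recipe 1, fenpax makes belmir.
fenwex and wexgor and belmir → gorgor (Recipe 6).
Using Recipe 10, gorgor and brynal make dorrun.

Yes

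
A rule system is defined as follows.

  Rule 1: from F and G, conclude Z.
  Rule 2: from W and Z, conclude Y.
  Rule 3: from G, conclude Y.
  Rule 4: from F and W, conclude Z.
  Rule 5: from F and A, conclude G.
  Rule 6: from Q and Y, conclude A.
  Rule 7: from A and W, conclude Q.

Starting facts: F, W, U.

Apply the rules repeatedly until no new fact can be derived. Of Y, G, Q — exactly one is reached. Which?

F and W hold, so Z follows (Rule 4).
W and Z hold, so Y follows (Rule 2).
Q would need A and W (Rule 7), but A is never established. G would need F and A (Rule 5), but A is never established.

Y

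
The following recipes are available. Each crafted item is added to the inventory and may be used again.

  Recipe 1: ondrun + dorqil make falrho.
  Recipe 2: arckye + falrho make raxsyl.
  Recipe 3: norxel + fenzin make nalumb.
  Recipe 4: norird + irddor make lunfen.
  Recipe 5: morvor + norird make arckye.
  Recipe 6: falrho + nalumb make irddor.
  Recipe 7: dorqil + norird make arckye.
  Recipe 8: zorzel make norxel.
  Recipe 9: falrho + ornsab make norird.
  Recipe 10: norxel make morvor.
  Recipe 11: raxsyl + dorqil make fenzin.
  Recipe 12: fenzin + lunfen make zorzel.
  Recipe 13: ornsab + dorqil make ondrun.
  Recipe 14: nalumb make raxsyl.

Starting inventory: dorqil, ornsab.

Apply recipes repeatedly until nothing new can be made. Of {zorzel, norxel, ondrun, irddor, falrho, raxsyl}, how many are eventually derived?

3

ornsab + dorqil → ondrun (Recipe 13).
ondrun + dorqil → falrho (Recipe 1).
Using Recipe 9, falrho and ornsab make norird.
Using Recipe 7, dorqil and norird make arckye.
arckye + falrho → raxsyl (Recipe 2).
zorzel would need fenzin and lunfen (Recipe 12), but lunfen is never obtained.
norxel would need zorzel (Recipe 8), but zorzel is never obtained.
ondrun: reached.
irddor would need falrho and nalumb (Recipe 6), but nalumb is never obtained.
falrho: reached.
raxsyl: reached.
Reached: ondrun, falrho, and raxsyl — 3 of the 6.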